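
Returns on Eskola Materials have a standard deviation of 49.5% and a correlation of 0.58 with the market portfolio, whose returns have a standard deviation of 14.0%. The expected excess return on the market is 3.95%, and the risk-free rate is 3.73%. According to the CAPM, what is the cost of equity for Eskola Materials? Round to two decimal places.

11.83%

β = ρ × σ_i / σ_m = 0.58 × 49.5% / 14.0% = 2.0507
E(R) = 3.73% + 2.0507 × 3.95% = 11.83%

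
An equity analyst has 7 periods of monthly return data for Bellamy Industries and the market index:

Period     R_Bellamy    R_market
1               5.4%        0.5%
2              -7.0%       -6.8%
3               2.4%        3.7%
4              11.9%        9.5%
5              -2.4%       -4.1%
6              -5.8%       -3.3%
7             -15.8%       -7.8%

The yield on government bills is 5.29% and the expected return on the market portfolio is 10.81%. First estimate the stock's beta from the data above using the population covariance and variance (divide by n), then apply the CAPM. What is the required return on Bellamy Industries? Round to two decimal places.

12.78%

Mean R_i = (5.4 − 7.0 + 2.4 + 11.9 − 2.4 − 5.8 − 15.8) / 7 = -1.6143%
Mean R_m = (0.5 − 6.8 + 3.7 + 9.5 − 4.1 − 3.3 − 7.8) / 7 = -1.1857%
Σ(R_i − R̄_i)(R_m − R̄_m) = 311.0514  ⇒  Cov = 311.0514 / 7 = 44.4359
Σ(R_m − R̄_m)² = 229.1286  ⇒  Var(R_m) = 229.1286 / 7 = 32.7327
β = Cov / Var(R_m) = 44.4359 / 32.7327 = 1.3575
MRP = 10.81% − 5.29% = 5.52%
E(R) = R_f + β × MRP = 5.29% + 1.3575 × 5.52% = 12.78%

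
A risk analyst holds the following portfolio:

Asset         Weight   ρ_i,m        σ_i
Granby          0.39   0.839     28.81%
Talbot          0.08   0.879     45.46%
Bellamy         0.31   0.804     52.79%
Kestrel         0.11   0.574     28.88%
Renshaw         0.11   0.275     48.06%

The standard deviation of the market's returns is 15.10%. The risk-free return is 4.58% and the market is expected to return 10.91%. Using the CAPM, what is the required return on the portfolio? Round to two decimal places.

β_Granby = 0.839 × 28.81% / 15.10% = 1.6008
β_Talbot = 0.879 × 45.46% / 15.10% = 2.6463
β_Bellamy = 0.804 × 52.79% / 15.10% = 2.8108
β_Kestrel = 0.574 × 28.88% / 15.10% = 1.0978
β_Renshaw = 0.275 × 48.06% / 15.10% = 0.8753
β_P = Σ w_i β_i = 0.39×1.6008 + 0.08×2.6463 + 0.31×2.8108 + 0.11×1.0978 + 0.11×0.8753 = 1.9244
MRP = 10.91% − 4.58% = 6.33%
E(R_P) = R_f + β_P × MRP = 4.58% + 1.9244 × 6.33% = 16.76%

16.76%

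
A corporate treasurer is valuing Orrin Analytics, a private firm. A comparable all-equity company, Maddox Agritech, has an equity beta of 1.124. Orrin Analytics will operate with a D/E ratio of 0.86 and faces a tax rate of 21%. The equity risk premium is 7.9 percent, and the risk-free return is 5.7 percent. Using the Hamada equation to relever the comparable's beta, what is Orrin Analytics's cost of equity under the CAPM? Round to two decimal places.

β_L = β_U × [1 + (1 − t)(D/E)] = 1.124 × [1 + (1 − 0.21) × 0.86]
    = 1.124 × [1 + 0.79 × 0.86] = 1.124 × 1.6794 = 1.8876
E(R) = R_f + β_L × MRP = 5.7% + 1.8876 × 7.9% = 20.61%

20.61%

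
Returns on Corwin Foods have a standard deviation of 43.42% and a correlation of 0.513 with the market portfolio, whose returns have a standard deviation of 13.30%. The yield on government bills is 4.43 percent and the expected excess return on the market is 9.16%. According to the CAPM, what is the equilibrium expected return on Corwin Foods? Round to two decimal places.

β = ρ × σ_i / σ_m = 0.513 × 43.42% / 13.30% = 1.6748
E(R) = 4.43% + 1.6748 × 9.16% = 19.77%

19.77%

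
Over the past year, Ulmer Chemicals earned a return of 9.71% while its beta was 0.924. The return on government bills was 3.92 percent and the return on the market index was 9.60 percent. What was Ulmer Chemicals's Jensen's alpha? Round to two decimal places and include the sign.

+0.54%

Market excess return = 9.60% − 3.92% = 5.68%
CAPM benchmark = R_f + β(R_m − R_f) = 3.92% + 0.924 × 5.68% = 9.16832%
α = actual − benchmark = 9.71% − 9.16832% = +0.54%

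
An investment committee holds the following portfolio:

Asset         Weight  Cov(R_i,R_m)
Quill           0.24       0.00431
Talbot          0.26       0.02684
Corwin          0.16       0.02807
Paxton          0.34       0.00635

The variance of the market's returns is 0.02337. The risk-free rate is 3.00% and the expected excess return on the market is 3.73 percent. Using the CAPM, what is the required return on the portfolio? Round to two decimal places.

β_Quill = 0.00431 / 0.02337 = 0.1844
β_Talbot = 0.02684 / 0.02337 = 1.1485
β_Corwin = 0.02807 / 0.02337 = 1.2011
β_Paxton = 0.00635 / 0.02337 = 0.2717
β_P = Σ w_i β_i = 0.24×0.1844 + 0.26×1.1485 + 0.16×1.2011 + 0.34×0.2717 = 0.6274
E(R_P) = R_f + β_P × MRP = 3.00% + 0.6274 × 3.73% = 5.34%

5.34%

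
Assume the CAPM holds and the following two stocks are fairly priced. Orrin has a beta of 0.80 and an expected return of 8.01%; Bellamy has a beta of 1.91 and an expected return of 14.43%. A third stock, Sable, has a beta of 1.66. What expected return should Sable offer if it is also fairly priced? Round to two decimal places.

MRP (SML slope) = (14.43% − 8.01%) / (1.91 − 0.80) = 6.42% / 1.11 = 5.7838%
R_f (intercept) = 8.01% − 0.80 × 5.7838% = 3.3830%
E(R_Sable) = R_f + β × MRP = 3.3830% + 1.66 × 5.7838% = 12.98%

12.98%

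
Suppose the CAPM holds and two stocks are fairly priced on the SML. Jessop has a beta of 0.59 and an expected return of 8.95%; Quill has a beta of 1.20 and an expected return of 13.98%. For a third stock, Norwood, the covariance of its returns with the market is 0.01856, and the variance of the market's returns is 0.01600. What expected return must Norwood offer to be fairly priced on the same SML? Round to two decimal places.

13.65%

MRP = (13.98% − 8.95%) / (1.20 − 0.59) = 8.2459%
R_f = 8.95% − 0.59 × 8.2459% = 4.0849%
β_Norwood = Cov / Var(R_m) = 0.01856 / 0.01600 = 1.1600
E(R_Norwood) = R_f + β × MRP = 4.0849% + 1.1600 × 8.2459% = 13.65%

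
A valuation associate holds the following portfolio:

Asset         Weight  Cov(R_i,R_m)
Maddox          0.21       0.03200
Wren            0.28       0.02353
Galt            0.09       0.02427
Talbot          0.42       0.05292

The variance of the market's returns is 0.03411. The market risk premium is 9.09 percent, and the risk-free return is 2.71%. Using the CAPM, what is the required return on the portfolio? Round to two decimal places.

β_Maddox = 0.03200 / 0.03411 = 0.9381
β_Wren = 0.02353 / 0.03411 = 0.6898
β_Galt = 0.02427 / 0.03411 = 0.7115
β_Talbot = 0.05292 / 0.03411 = 1.5515
β_P = Σ w_i β_i = 0.21×0.9381 + 0.28×0.6898 + 0.09×0.7115 + 0.42×1.5515 = 1.1058
E(R_P) = R_f + β_P × MRP = 2.71% + 1.1058 × 9.09% = 12.76%

12.76%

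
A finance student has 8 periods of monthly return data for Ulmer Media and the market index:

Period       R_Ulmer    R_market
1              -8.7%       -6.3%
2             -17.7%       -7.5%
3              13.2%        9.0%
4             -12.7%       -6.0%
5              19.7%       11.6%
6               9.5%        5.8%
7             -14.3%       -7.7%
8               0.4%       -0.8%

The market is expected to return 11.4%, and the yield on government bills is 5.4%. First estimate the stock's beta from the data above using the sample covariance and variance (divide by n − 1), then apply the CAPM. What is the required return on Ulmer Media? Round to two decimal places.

15.93%

Mean R_i = (-8.7 − 17.7 + 13.2 − 12.7 + 19.7 + 9.5 − 14.3 + 0.4) / 8 = -1.3250%
Mean R_m = (-6.3 − 7.5 + 9.0 − 6.0 + 11.6 + 5.8 − 7.7 − 0.8) / 8 = -0.2375%
Σ(R_i − R̄_i)(R_m − R̄_m) = 773.4525  ⇒  Cov = 773.4525 / 7 = 110.4932
Σ(R_m − R̄_m)² = 440.6188  ⇒  Var(R_m) = 440.6188 / 7 = 62.9455
β = Cov / Var(R_m) = 110.4932 / 62.9455 = 1.7554
MRP = 11.4% − 5.4% = 6.00%
E(R) = R_f + β × MRP = 5.4% + 1.7554 × 6.0% = 15.93%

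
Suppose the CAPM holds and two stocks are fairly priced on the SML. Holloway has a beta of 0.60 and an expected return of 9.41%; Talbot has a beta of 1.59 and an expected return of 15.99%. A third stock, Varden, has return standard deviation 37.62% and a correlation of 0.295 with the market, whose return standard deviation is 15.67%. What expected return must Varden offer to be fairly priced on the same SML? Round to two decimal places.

MRP = (15.99% − 9.41%) / (1.59 − 0.60) = 6.6465%
R_f = 9.41% − 0.60 × 6.6465% = 5.4221%
β_Varden = ρ·σ_i/σ_m = 0.295 × 37.62 / 15.67 = 0.7082
E(R_Varden) = R_f + β × MRP = 5.4221% + 0.7082 × 6.6465% = 10.13%

10.13%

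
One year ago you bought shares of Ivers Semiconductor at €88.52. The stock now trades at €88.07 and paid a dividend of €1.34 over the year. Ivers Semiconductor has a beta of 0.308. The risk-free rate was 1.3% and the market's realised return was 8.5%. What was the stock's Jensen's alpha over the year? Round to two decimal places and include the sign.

-2.51%

Realised HPR = (P1 + D1 − P0) / P0 = (88.07 + 1.34 − 88.52) / 88.52 = 0.89 / 88.52 = 1.0054%
MRP = 8.5% − 1.3% = 7.20%
CAPM required = R_f + β·MRP = 1.3% + 0.308 × 7.2% = 3.5176%
α = realised − required = 1.0054% − 3.5176% = -2.51%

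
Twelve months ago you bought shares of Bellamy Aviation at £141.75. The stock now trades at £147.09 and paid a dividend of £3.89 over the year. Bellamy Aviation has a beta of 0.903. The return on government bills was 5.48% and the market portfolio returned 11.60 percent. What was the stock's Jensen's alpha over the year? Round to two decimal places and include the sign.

Realised HPR = (P1 + D1 − P0) / P0 = (147.09 + 3.89 − 141.75) / 141.75 = 9.23 / 141.75 = 6.5115%
MRP = 11.60% − 5.48% = 6.12%
CAPM required = R_f + β·MRP = 5.48% + 0.903 × 6.12% = 11.00636%
α = realised − required = 6.5115% − 11.00636% = -4.49%

-4.49%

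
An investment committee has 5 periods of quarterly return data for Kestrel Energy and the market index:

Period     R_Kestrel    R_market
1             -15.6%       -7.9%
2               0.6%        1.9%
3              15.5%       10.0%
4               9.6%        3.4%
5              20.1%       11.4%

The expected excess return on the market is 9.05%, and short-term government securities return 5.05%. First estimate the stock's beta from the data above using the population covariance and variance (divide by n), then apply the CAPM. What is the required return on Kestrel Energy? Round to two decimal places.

Mean R_i = (-15.6 + 0.6 + 15.5 + 9.6 + 20.1) / 5 = 6.0400%
Mean R_m = (-7.9 + 1.9 + 10.0 + 3.4 + 11.4) / 5 = 3.7600%
Σ(R_i − R̄_i)(R_m − R̄_m) = 427.6080  ⇒  Cov = 427.6080 / 5 = 85.5216
Σ(R_m − R̄_m)² = 236.8520  ⇒  Var(R_m) = 236.8520 / 5 = 47.3704
β = Cov / Var(R_m) = 85.5216 / 47.3704 = 1.8054
E(R) = R_f + β × MRP = 5.05% + 1.8054 × 9.05% = 21.39%

21.39%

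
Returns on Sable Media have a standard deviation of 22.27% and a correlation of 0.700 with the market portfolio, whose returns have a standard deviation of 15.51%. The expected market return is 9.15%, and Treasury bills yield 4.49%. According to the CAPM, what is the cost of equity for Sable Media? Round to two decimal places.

β = ρ × σ_i / σ_m = 0.700 × 22.27% / 15.51% = 1.0051
MRP = 9.15% − 4.49% = 4.66%
E(R) = 4.49% + 1.0051 × 4.66% = 9.17%

9.17%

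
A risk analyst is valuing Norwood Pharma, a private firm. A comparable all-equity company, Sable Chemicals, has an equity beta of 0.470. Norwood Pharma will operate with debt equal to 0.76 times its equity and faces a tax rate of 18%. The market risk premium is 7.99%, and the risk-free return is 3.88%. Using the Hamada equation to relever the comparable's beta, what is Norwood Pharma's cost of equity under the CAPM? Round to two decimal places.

9.98%

β_L = β_U × [1 + (1 − t)(D/E)] = 0.470 × [1 + (1 − 0.18) × 0.76]
    = 0.470 × [1 + 0.82 × 0.76] = 0.470 × 1.6232 = 0.7629
E(R) = R_f + β_L × MRP = 3.88% + 0.7629 × 7.99% = 9.98%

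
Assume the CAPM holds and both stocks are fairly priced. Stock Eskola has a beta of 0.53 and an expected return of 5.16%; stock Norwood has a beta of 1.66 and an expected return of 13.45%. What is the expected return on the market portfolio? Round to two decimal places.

Both satisfy E(R) = R_f + β·MRP, so the slope of the SML is
MRP = (13.45% − 5.16%) / (1.66 − 0.53) = 8.29% / 1.13 = 7.3363%
R_f = E(R_Eskola) − β_Eskola·MRP = 5.16% − 0.53 × 7.3363% = 1.2718%
E(R_m) = R_f + MRP = 1.2718% + 7.3363% = 8.61%

8.61%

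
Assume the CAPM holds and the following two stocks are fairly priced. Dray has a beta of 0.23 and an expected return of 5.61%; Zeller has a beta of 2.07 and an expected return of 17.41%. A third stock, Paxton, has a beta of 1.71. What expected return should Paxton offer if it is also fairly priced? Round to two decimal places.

MRP (SML slope) = (17.41% − 5.61%) / (2.07 − 0.23) = 11.80% / 1.84 = 6.4130%
R_f (intercept) = 5.61% − 0.23 × 6.4130% = 4.1350%
E(R_Paxton) = R_f + β × MRP = 4.1350% + 1.71 × 6.4130% = 15.10%

15.10%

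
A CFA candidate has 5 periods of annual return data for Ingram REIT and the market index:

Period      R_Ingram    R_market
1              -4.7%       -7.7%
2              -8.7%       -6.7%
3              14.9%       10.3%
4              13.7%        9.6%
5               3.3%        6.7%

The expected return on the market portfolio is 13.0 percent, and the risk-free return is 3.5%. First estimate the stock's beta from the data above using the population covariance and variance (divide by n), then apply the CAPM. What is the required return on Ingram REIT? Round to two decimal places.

14.16%

Mean R_i = (-4.7 − 8.7 + 14.9 + 13.7 + 3.3) / 5 = 3.7000%
Mean R_m = (-7.7 − 6.7 + 10.3 + 9.6 + 6.7) / 5 = 2.4400%
Σ(R_i − R̄_i)(R_m − R̄_m) = 356.4400  ⇒  Cov = 356.4400 / 5 = 71.2880
Σ(R_m − R̄_m)² = 317.5520  ⇒  Var(R_m) = 317.5520 / 5 = 63.5104
β = Cov / Var(R_m) = 71.2880 / 63.5104 = 1.1225
MRP = 13.0% − 3.5% = 9.50%
E(R) = R_f + β × MRP = 3.5% + 1.1225 × 9.5% = 14.16%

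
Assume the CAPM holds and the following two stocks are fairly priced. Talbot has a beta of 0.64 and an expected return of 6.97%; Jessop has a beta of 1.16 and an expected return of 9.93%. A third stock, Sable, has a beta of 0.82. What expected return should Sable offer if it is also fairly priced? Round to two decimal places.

7.99%

MRP (SML slope) = (9.93% − 6.97%) / (1.16 − 0.64) = 2.96% / 0.52 = 5.6923%
R_f (intercept) = 6.97% − 0.64 × 5.6923% = 3.3269%
E(R_Sable) = R_f + β × MRP = 3.3269% + 0.82 × 5.6923% = 7.99%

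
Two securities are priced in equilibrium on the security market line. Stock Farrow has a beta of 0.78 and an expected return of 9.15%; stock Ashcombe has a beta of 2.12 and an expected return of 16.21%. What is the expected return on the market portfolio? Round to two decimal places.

10.31%

Both satisfy E(R) = R_f + β·MRP, so the slope of the SML is
MRP = (16.21% − 9.15%) / (2.12 − 0.78) = 7.06% / 1.34 = 5.2687%
R_f = E(R_Farrow) − β_Farrow·MRP = 9.15% − 0.78 × 5.2687% = 5.0404%
E(R_m) = R_f + MRP = 5.0404% + 5.2687% = 10.31%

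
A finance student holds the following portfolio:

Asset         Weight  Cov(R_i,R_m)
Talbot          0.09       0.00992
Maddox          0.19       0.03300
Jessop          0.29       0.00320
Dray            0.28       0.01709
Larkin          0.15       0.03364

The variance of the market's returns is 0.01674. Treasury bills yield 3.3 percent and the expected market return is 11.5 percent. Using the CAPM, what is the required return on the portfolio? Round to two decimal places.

β_Talbot = 0.00992 / 0.01674 = 0.5926
β_Maddox = 0.03300 / 0.01674 = 1.9713
β_Jessop = 0.00320 / 0.01674 = 0.1912
β_Dray = 0.01709 / 0.01674 = 1.0209
β_Larkin = 0.03364 / 0.01674 = 2.0096
β_P = Σ w_i β_i = 0.09×0.5926 + 0.19×1.9713 + 0.29×0.1912 + 0.28×1.0209 + 0.15×2.0096 = 1.0706
MRP = 11.5% − 3.3% = 8.20%
E(R_P) = R_f + β_P × MRP = 3.3% + 1.0706 × 8.2% = 12.08%

12.08%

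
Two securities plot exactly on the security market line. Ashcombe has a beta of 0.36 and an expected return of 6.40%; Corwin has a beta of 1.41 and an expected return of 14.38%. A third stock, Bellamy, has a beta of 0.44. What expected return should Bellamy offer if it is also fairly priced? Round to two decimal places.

MRP (SML slope) = (14.38% − 6.40%) / (1.41 − 0.36) = 7.98% / 1.05 = 7.6000%
R_f (intercept) = 6.40% − 0.36 × 7.6000% = 3.6640%
E(R_Bellamy) = R_f + β × MRP = 3.6640% + 0.44 × 7.6000% = 7.01%

7.01%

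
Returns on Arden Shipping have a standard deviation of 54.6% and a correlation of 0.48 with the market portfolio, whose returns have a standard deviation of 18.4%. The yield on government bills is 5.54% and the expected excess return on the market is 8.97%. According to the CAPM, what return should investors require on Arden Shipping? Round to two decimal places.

β = ρ × σ_i / σ_m = 0.48 × 54.6% / 18.4% = 1.4243
E(R) = 5.54% + 1.4243 × 8.97% = 18.32%

18.32%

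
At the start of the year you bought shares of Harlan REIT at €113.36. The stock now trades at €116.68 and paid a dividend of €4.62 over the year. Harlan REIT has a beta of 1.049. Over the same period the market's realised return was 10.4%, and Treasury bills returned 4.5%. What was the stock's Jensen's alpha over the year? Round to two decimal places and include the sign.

-3.68%

Realised HPR = (P1 + D1 − P0) / P0 = (116.68 + 4.62 − 113.36) / 113.36 = 7.94 / 113.36 = 7.0042%
MRP = 10.4% − 4.5% = 5.90%
CAPM required = R_f + β·MRP = 4.5% + 1.049 × 5.9% = 10.6891%
α = realised − required = 7.0042% − 10.6891% = -3.68%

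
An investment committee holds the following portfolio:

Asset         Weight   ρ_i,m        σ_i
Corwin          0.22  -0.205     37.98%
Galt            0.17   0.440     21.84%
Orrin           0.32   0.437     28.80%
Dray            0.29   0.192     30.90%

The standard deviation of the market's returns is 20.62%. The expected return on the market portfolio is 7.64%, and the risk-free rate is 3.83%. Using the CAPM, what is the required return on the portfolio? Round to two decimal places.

β_Corwin = -0.205 × 37.98% / 20.62% = -0.3776
β_Galt = 0.440 × 21.84% / 20.62% = 0.4660
β_Orrin = 0.437 × 28.80% / 20.62% = 0.6104
β_Dray = 0.192 × 30.90% / 20.62% = 0.2877
β_P = Σ w_i β_i = 0.22×-0.3776 + 0.17×0.4660 + 0.32×0.6104 + 0.29×0.2877 = 0.2749
MRP = 7.64% − 3.83% = 3.81%
E(R_P) = R_f + β_P × MRP = 3.83% + 0.2749 × 3.81% = 4.88%

4.88%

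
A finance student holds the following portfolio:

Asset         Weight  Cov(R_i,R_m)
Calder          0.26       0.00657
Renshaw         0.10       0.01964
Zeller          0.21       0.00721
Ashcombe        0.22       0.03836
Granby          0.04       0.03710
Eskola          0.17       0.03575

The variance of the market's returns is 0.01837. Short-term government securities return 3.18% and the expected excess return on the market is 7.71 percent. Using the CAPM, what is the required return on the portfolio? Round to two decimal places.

β_Calder = 0.00657 / 0.01837 = 0.3576
β_Renshaw = 0.01964 / 0.01837 = 1.0691
β_Zeller = 0.00721 / 0.01837 = 0.3925
β_Ashcombe = 0.03836 / 0.01837 = 2.0882
β_Granby = 0.03710 / 0.01837 = 2.0196
β_Eskola = 0.03575 / 0.01837 = 1.9461
β_P = Σ w_i β_i = 0.26×0.3576 + 0.10×1.0691 + 0.21×0.3925 + 0.22×2.0882 + 0.04×2.0196 + 0.17×1.9461 = 1.1533
E(R_P) = R_f + β_P × MRP = 3.18% + 1.1533 × 7.71% = 12.07%

12.07%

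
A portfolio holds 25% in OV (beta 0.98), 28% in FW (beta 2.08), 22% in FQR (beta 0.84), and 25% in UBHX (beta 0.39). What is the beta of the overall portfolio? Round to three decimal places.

1.110

β_P = Σ w_i β_i = 0.25×0.98 + 0.28×2.08 + 0.22×0.84 + 0.25×0.39 = 1.1097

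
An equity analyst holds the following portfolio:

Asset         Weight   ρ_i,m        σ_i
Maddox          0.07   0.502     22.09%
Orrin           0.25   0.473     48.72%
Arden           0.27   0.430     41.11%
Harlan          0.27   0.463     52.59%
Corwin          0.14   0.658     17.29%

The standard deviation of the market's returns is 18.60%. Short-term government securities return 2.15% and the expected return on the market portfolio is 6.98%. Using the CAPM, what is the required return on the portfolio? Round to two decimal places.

β_Maddox = 0.502 × 22.09% / 18.60% = 0.5962
β_Orrin = 0.473 × 48.72% / 18.60% = 1.2390
β_Arden = 0.430 × 41.11% / 18.60% = 0.9504
β_Harlan = 0.463 × 52.59% / 18.60% = 1.3091
β_Corwin = 0.658 × 17.29% / 18.60% = 0.6117
β_P = Σ w_i β_i = 0.07×0.5962 + 0.25×1.2390 + 0.27×0.9504 + 0.27×1.3091 + 0.14×0.6117 = 1.0472
MRP = 6.98% − 2.15% = 4.83%
E(R_P) = R_f + β_P × MRP = 2.15% + 1.0472 × 4.83% = 7.21%

7.21%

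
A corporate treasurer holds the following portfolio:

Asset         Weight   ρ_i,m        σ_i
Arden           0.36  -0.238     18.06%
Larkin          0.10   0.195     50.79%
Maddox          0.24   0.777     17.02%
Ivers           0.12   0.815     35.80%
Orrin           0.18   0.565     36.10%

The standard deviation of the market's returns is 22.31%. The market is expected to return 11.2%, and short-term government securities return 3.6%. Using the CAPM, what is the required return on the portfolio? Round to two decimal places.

β_Arden = -0.238 × 18.06% / 22.31% = -0.1927
β_Larkin = 0.195 × 50.79% / 22.31% = 0.4439
β_Maddox = 0.777 × 17.02% / 22.31% = 0.5928
β_Ivers = 0.815 × 35.80% / 22.31% = 1.3078
β_Orrin = 0.565 × 36.10% / 22.31% = 0.9142
β_P = Σ w_i β_i = 0.36×-0.1927 + 0.10×0.4439 + 0.24×0.5928 + 0.12×1.3078 + 0.18×0.9142 = 0.4388
MRP = 11.2% − 3.6% = 7.60%
E(R_P) = R_f + β_P × MRP = 3.6% + 0.4388 × 7.6% = 6.93%

6.93%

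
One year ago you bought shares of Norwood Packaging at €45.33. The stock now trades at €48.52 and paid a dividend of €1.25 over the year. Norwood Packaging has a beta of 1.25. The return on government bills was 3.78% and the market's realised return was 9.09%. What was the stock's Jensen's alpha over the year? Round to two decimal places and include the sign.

Realised HPR = (P1 + D1 − P0) / P0 = (48.52 + 1.25 − 45.33) / 45.33 = 4.44 / 45.33 = 9.7948%
MRP = 9.09% − 3.78% = 5.31%
CAPM required = R_f + β·MRP = 3.78% + 1.25 × 5.31% = 10.4175%
α = realised − required = 9.7948% − 10.4175% = -0.62%

-0.62%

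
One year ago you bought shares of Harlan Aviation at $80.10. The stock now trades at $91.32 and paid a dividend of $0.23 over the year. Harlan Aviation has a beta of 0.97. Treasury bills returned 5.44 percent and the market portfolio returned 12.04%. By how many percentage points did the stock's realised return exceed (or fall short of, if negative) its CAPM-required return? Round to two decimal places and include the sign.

Realised HPR = (P1 + D1 − P0) / P0 = (91.32 + 0.23 − 80.10) / 80.10 = 11.45 / 80.10 = 14.2946%
MRP = 12.04% − 5.44% = 6.60%
CAPM required = R_f + β·MRP = 5.44% + 0.97 × 6.60% = 11.8420%
α = realised − required = 14.2946% − 11.8420% = +2.45%

+2.45%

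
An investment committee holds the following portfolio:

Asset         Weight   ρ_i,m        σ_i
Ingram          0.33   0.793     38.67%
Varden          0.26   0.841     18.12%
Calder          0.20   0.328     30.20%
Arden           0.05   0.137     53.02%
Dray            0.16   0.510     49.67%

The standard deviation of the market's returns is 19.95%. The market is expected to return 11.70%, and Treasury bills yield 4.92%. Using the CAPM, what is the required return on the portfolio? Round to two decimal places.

11.88%

β_Ingram = 0.793 × 38.67% / 19.95% = 1.5371
β_Varden = 0.841 × 18.12% / 19.95% = 0.7639
β_Calder = 0.328 × 30.20% / 19.95% = 0.4965
β_Arden = 0.137 × 53.02% / 19.95% = 0.3641
β_Dray = 0.510 × 49.67% / 19.95% = 1.2698
β_P = Σ w_i β_i = 0.33×1.5371 + 0.26×0.7639 + 0.20×0.4965 + 0.05×0.3641 + 0.16×1.2698 = 1.0265
MRP = 11.70% − 4.92% = 6.78%
E(R_P) = R_f + β_P × MRP = 4.92% + 1.0265 × 6.78% = 11.88%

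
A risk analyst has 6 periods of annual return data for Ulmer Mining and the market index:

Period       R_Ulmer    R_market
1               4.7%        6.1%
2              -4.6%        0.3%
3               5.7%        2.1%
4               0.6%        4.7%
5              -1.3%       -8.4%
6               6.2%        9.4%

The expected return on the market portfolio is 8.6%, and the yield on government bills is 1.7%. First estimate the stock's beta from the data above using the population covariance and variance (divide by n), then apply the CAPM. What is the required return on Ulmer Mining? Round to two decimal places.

4.78%

Mean R_i = (4.7 − 4.6 + 5.7 + 0.6 − 1.3 + 6.2) / 6 = 1.8833%
Mean R_m = (6.1 + 0.3 + 2.1 + 4.7 − 8.4 + 9.4) / 6 = 2.3667%
Σ(R_i − R̄_i)(R_m − R̄_m) = 84.5367  ⇒  Cov = 84.5367 / 6 = 14.0895
Σ(R_m − R̄_m)² = 189.1133  ⇒  Var(R_m) = 189.1133 / 6 = 31.5189
β = Cov / Var(R_m) = 14.0895 / 31.5189 = 0.4470
MRP = 8.6% − 1.7% = 6.90%
E(R) = R_f + β × MRP = 1.7% + 0.4470 × 6.9% = 4.78%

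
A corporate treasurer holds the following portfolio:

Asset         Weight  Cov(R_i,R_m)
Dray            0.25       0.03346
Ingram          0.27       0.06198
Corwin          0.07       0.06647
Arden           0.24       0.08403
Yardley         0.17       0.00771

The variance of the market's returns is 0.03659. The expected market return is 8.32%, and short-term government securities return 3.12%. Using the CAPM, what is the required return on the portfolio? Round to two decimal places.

β_Dray = 0.03346 / 0.03659 = 0.9145
β_Ingram = 0.06198 / 0.03659 = 1.6939
β_Corwin = 0.06647 / 0.03659 = 1.8166
β_Arden = 0.08403 / 0.03659 = 2.2965
β_Yardley = 0.00771 / 0.03659 = 0.2107
β_P = Σ w_i β_i = 0.25×0.9145 + 0.27×1.6939 + 0.07×1.8166 + 0.24×2.2965 + 0.17×0.2107 = 1.4001
MRP = 8.32% − 3.12% = 5.20%
E(R_P) = R_f + β_P × MRP = 3.12% + 1.4001 × 5.20% = 10.40%

10.40%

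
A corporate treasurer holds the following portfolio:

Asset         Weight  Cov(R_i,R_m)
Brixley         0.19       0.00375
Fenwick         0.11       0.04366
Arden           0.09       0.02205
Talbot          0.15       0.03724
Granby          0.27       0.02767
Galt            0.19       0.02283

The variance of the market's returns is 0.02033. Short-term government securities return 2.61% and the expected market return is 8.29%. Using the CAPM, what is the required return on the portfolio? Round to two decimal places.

β_Brixley = 0.00375 / 0.02033 = 0.1845
β_Fenwick = 0.04366 / 0.02033 = 2.1476
β_Arden = 0.02205 / 0.02033 = 1.0846
β_Talbot = 0.03724 / 0.02033 = 1.8318
β_Granby = 0.02767 / 0.02033 = 1.3610
β_Galt = 0.02283 / 0.02033 = 1.1230
β_P = Σ w_i β_i = 0.19×0.1845 + 0.11×2.1476 + 0.09×1.0846 + 0.15×1.8318 + 0.27×1.3610 + 0.19×1.1230 = 1.2245
MRP = 8.29% − 2.61% = 5.68%
E(R_P) = R_f + β_P × MRP = 2.61% + 1.2245 × 5.68% = 9.57%

9.57%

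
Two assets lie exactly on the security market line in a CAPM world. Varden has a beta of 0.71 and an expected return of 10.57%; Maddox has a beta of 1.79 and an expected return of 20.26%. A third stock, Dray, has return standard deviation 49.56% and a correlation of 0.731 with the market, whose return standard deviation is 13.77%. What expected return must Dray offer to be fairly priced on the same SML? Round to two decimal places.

27.81%

MRP = (20.26% − 10.57%) / (1.79 − 0.71) = 8.9722%
R_f = 10.57% − 0.71 × 8.9722% = 4.1997%
β_Dray = ρ·σ_i/σ_m = 0.731 × 49.56 / 13.77 = 2.6310
E(R_Dray) = R_f + β × MRP = 4.1997% + 2.6310 × 8.9722% = 27.81%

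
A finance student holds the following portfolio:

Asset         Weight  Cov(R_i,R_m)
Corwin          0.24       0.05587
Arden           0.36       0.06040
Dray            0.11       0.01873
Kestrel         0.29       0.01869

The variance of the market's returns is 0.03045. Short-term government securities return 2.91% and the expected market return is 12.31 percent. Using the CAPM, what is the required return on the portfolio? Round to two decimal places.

16.07%

β_Corwin = 0.05587 / 0.03045 = 1.8348
β_Arden = 0.06040 / 0.03045 = 1.9836
β_Dray = 0.01873 / 0.03045 = 0.6151
β_Kestrel = 0.01869 / 0.03045 = 0.6138
β_P = Σ w_i β_i = 0.24×1.8348 + 0.36×1.9836 + 0.11×0.6151 + 0.29×0.6138 = 1.4001
MRP = 12.31% − 2.91% = 9.40%
E(R_P) = R_f + β_P × MRP = 2.91% + 1.4001 × 9.40% = 16.07%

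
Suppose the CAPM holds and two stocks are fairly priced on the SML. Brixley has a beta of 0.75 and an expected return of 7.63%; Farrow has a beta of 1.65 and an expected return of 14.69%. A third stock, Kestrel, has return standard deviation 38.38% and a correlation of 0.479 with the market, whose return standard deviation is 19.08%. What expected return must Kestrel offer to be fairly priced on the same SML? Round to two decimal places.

MRP = (14.69% − 7.63%) / (1.65 − 0.75) = 7.8444%
R_f = 7.63% − 0.75 × 7.8444% = 1.7467%
β_Kestrel = ρ·σ_i/σ_m = 0.479 × 38.38 / 19.08 = 0.9635
E(R_Kestrel) = R_f + β × MRP = 1.7467% + 0.9635 × 7.8444% = 9.30%

9.30%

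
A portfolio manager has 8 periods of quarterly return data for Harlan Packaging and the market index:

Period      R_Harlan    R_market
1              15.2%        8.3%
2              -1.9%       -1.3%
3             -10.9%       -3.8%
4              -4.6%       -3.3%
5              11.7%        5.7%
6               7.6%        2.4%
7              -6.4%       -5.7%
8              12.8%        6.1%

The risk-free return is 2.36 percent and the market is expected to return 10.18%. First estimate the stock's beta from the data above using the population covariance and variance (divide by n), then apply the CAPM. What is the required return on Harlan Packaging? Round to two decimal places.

16.80%

Mean R_i = (15.2 − 1.9 − 10.9 − 4.6 + 11.7 + 7.6 − 6.4 + 12.8) / 8 = 2.9375%
Mean R_m = (8.3 − 1.3 − 3.8 − 3.3 + 5.7 + 2.4 − 5.7 + 6.1) / 8 = 1.0500%
Σ(R_i − R̄_i)(R_m − R̄_m) = 360.0450  ⇒  Cov = 360.0450 / 8 = 45.0056
Σ(R_m − R̄_m)² = 195.0400  ⇒  Var(R_m) = 195.0400 / 8 = 24.3800
β = Cov / Var(R_m) = 45.0056 / 24.3800 = 1.8460
MRP = 10.18% − 2.36% = 7.82%
E(R) = R_f + β × MRP = 2.36% + 1.8460 × 7.82% = 16.80%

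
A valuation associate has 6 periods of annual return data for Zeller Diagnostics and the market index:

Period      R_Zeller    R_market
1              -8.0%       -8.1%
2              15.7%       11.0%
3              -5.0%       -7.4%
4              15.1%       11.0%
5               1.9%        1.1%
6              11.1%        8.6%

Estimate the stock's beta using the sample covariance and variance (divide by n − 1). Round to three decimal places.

1.155

Mean R_i = (-8.0 + 15.7 − 5.0 + 15.1 + 1.9 + 11.1) / 6 = 5.1333%
Mean R_m = (-8.1 + 11.0 − 7.4 + 11.0 + 1.1 + 8.6) / 6 = 2.7000%
Σ(R_i − R̄_i)(R_m − R̄_m) = 454.9900  ⇒  Cov = 454.9900 / 5 = 90.9980
Σ(R_m − R̄_m)² = 393.8000  ⇒  Var(R_m) = 393.8000 / 5 = 78.7600
β = Cov / Var(R_m) = 90.9980 / 78.7600 = 1.1554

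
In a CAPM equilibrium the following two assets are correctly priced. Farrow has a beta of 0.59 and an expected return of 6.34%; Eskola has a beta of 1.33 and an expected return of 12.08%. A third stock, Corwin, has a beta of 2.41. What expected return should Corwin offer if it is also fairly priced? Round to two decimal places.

20.46%

MRP (SML slope) = (12.08% − 6.34%) / (1.33 − 0.59) = 5.74% / 0.74 = 7.7568%
R_f (intercept) = 6.34% − 0.59 × 7.7568% = 1.7635%
E(R_Corwin) = R_f + β × MRP = 1.7635% + 2.41 × 7.7568% = 20.46%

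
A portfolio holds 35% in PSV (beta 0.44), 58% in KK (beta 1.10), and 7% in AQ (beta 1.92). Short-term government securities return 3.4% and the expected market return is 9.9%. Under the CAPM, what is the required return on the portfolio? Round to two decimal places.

9.42%

β_P = Σ w_i β_i = 0.35×0.44 + 0.58×1.10 + 0.07×1.92 = 0.9264
MRP = 9.9% − 3.4% = 6.50%
E(R_P) = R_f + β_P × MRP = 3.4% + 0.9264 × 6.5% = 9.42%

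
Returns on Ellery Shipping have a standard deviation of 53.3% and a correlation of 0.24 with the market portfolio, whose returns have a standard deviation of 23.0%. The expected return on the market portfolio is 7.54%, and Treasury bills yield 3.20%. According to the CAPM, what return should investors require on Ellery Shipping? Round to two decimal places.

5.61%

β = ρ × σ_i / σ_m = 0.24 × 53.3% / 23.0% = 0.5562
MRP = 7.54% − 3.20% = 4.34%
E(R) = 3.20% + 0.5562 × 4.34% = 5.61%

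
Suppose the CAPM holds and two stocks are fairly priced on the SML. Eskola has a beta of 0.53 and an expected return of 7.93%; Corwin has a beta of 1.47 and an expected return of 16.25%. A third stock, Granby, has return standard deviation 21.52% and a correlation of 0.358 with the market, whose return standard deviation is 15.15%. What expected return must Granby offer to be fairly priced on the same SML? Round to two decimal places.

7.74%

MRP = (16.25% − 7.93%) / (1.47 − 0.53) = 8.8511%
R_f = 7.93% − 0.53 × 8.8511% = 3.2389%
β_Granby = ρ·σ_i/σ_m = 0.358 × 21.52 / 15.15 = 0.5085
E(R_Granby) = R_f + β × MRP = 3.2389% + 0.5085 × 8.8511% = 7.74%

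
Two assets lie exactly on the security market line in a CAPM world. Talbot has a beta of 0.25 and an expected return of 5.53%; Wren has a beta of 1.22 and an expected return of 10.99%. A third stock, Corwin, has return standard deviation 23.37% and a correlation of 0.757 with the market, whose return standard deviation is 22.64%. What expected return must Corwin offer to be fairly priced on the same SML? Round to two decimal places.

8.52%

MRP = (10.99% − 5.53%) / (1.22 − 0.25) = 5.6289%
R_f = 5.53% − 0.25 × 5.6289% = 4.1228%
β_Corwin = ρ·σ_i/σ_m = 0.757 × 23.37 / 22.64 = 0.7814
E(R_Corwin) = R_f + β × MRP = 4.1228% + 0.7814 × 5.6289% = 8.52%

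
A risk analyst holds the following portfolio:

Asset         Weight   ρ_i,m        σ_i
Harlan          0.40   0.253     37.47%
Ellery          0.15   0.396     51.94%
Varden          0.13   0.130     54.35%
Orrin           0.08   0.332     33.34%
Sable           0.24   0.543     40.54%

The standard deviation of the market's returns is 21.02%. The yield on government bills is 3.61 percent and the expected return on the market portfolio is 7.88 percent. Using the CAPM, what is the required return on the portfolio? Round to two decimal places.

6.45%

β_Harlan = 0.253 × 37.47% / 21.02% = 0.4510
β_Ellery = 0.396 × 51.94% / 21.02% = 0.9785
β_Varden = 0.130 × 54.35% / 21.02% = 0.3361
β_Orrin = 0.332 × 33.34% / 21.02% = 0.5266
β_Sable = 0.543 × 40.54% / 21.02% = 1.0473
β_P = Σ w_i β_i = 0.40×0.4510 + 0.15×0.9785 + 0.13×0.3361 + 0.08×0.5266 + 0.24×1.0473 = 0.6643
MRP = 7.88% − 3.61% = 4.27%
E(R_P) = R_f + β_P × MRP = 3.61% + 0.6643 × 4.27% = 6.45%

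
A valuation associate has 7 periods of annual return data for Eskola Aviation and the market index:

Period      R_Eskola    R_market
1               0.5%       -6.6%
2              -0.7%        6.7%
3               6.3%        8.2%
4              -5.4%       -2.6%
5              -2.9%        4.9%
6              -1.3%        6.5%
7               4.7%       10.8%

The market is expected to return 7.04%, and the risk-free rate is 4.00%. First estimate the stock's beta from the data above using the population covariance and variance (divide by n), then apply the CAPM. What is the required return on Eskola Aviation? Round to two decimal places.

5.05%

Mean R_i = (0.5 − 0.7 + 6.3 − 5.4 − 2.9 − 1.3 + 4.7) / 7 = 0.1714%
Mean R_m = (-6.6 + 6.7 + 8.2 − 2.6 + 4.9 + 6.5 + 10.8) / 7 = 3.9857%
Σ(R_i − R̄_i)(R_m − R̄_m) = 81.0271  ⇒  Cov = 81.0271 / 7 = 11.5753
Σ(R_m − R̄_m)² = 234.1486  ⇒  Var(R_m) = 234.1486 / 7 = 33.4498
β = Cov / Var(R_m) = 11.5753 / 33.4498 = 0.3460
MRP = 7.04% − 4.00% = 3.04%
E(R) = R_f + β × MRP = 4.00% + 0.3460 × 3.04% = 5.05%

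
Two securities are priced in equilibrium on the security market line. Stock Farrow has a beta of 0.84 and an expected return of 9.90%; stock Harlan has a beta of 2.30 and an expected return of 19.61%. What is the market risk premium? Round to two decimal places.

6.65%

Both satisfy E(R) = R_f + β·MRP, so the slope of the SML is
MRP = (19.61% − 9.90%) / (2.30 − 0.84) = 9.71% / 1.46 = 6.6507%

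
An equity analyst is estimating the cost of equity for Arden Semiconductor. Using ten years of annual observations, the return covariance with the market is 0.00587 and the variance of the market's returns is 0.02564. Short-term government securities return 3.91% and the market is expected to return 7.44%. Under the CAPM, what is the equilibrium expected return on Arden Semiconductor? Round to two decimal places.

β = Cov(R_i, R_m) / Var(R_m) = 0.00587 / 0.02564 = 0.2289
MRP = 7.44% − 3.91% = 3.53%
E(R) = R_f + β × MRP = 3.91% + 0.2289 × 3.53% = 4.72%

4.72%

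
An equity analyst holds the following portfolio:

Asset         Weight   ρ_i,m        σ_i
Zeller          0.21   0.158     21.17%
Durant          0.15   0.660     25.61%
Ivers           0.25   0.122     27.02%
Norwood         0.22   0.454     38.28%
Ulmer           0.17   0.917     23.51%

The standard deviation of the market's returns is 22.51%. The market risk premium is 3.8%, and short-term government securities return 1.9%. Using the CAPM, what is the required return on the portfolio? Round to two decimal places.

β_Zeller = 0.158 × 21.17% / 22.51% = 0.1486
β_Durant = 0.660 × 25.61% / 22.51% = 0.7509
β_Ivers = 0.122 × 27.02% / 22.51% = 0.1464
β_Norwood = 0.454 × 38.28% / 22.51% = 0.7721
β_Ulmer = 0.917 × 23.51% / 22.51% = 0.9577
β_P = Σ w_i β_i = 0.21×0.1486 + 0.15×0.7509 + 0.25×0.1464 + 0.22×0.7721 + 0.17×0.9577 = 0.5131
E(R_P) = R_f + β_P × MRP = 1.9% + 0.5131 × 3.8% = 3.85%

3.85%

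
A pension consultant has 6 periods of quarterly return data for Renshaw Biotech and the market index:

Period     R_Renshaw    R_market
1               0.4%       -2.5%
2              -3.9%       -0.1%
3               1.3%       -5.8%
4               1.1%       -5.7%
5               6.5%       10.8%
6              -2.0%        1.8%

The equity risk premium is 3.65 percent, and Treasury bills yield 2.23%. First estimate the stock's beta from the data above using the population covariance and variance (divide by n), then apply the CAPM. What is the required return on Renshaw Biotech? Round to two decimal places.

Mean R_i = (0.4 − 3.9 + 1.3 + 1.1 + 6.5 − 2.0) / 6 = 0.5667%
Mean R_m = (-2.5 − 0.1 − 5.8 − 5.7 + 10.8 + 1.8) / 6 = -0.2500%
Σ(R_i − R̄_i)(R_m − R̄_m) = 53.0300  ⇒  Cov = 53.0300 / 6 = 8.8383
Σ(R_m − R̄_m)² = 191.8950  ⇒  Var(R_m) = 191.8950 / 6 = 31.9825
β = Cov / Var(R_m) = 8.8383 / 31.9825 = 0.2763
E(R) = R_f + β × MRP = 2.23% + 0.2763 × 3.65% = 3.24%

3.24%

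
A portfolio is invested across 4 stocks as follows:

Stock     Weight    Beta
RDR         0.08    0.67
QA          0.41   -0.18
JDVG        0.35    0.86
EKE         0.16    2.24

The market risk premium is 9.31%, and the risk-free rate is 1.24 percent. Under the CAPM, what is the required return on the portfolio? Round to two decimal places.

β_P = Σ w_i β_i = 0.08×0.67 + 0.41×-0.18 + 0.35×0.86 + 0.16×2.24 = 0.6392
E(R_P) = R_f + β_P × MRP = 1.24% + 0.6392 × 9.31% = 7.19%

7.19%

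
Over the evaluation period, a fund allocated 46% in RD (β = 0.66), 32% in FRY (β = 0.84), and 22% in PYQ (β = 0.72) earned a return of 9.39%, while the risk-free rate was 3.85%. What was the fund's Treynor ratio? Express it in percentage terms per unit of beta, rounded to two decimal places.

β_P = 0.46×0.66 + 0.32×0.84 + 0.22×0.72 = 0.7308
Treynor = (R_P − R_f) / β_P = (9.39% − 3.85%) / 0.7308 = 5.54% / 0.7308 = 7.58%

7.58%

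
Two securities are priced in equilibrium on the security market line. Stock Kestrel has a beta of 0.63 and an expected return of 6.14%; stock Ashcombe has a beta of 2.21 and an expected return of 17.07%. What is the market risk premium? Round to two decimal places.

Both satisfy E(R) = R_f + β·MRP, so the slope of the SML is
MRP = (17.07% − 6.14%) / (2.21 − 0.63) = 10.93% / 1.58 = 6.9177%

6.92%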